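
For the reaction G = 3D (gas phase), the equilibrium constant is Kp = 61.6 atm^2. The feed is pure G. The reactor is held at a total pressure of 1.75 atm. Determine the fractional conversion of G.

Take 1 mol G as basis and let X be its fractional conversion, so ξ = X.
At extent ξ: n_G = 1 − X; n_D = 3X.
Total moles n_T = 1 + 2X.
Mole fractions y_i = n_i/n_T; Kp = p_D^3 / (p_G) with p_i = y_i·P.
This yields a degree-3 equation in X; solving on (0,1), X = 0.880.

X = 0.880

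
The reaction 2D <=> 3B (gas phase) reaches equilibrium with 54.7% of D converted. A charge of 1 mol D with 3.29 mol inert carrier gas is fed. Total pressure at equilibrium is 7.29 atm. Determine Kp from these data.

Let X = conversion of D (basis 1 mol D); extent of reaction ξ = 0.5X.
Moles: n_D = 1 − X; n_B = 1.5X; n_I = 3.29 (inert).
Summing: n_T = 4.29 + 0.5X.
At X = 0.547: n_D = 0.453, n_B = 0.821, n_T = 4.56.
p_i = (n_i/n_T)·P. Kp = p_B^3 / (p_D^2) = 4.3 atm.

Kp = 4.3 atm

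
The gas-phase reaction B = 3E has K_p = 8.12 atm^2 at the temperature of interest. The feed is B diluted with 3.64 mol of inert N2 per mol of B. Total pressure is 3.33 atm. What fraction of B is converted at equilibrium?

X = 0.679

Let X = conversion of B (basis 1 mol B); extent of reaction ξ = X.
Moles: n_B = 1 − X; n_E = 3X; n_I = 3.64 (inert).
Total moles n_T = 4.64 + 2X.
With p_i = (n_i/n_T)P, K_p = p_E^3 / (p_B).
Equating to 8.12 atm^2 and solving on 0 < X < 1: X = 0.679.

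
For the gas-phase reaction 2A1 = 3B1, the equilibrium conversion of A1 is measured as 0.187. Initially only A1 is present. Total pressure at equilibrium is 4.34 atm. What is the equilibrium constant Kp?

Kp = 0.133 atm

Let X = conversion of A1 (basis 1 mol A1); extent of reaction ξ = 0.5X.
At extent ξ: n_A1 = 1 − X; n_B1 = 1.5X.
Summing: n_T = 1 + 0.5X.
At X = 0.187: n_A1 = 0.813, n_B1 = 0.28, n_T = 1.09.
p_i = (n_i/n_T)·P. Kp = p_B1^3 / (p_A1^2) = 0.133 atm.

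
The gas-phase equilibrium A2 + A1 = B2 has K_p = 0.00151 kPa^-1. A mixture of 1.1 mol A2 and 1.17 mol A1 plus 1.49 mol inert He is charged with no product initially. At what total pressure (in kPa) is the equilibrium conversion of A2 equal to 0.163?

Let X = conversion of A2 (basis 1.1 mol A2); extent of reaction ξ = 1.1X.
At extent ξ: n_A2 = 1.1 − 1.1X; n_A1 = 1.17 − 1.1X; n_B2 = 1.1X; n_I = 1.49 (inert).
n_T = Σnᵢ = 3.76 − 1.1X.
K_p = p_B2 / (p_A2 p_A1) with p_i = (n_i/n_T)·P.
At X = 0.163: the mole-fraction product g(X) = Π y_i^ν_i = 0.7039. Since K_p = g(X)·P^{-1}, P = (g/K_p)^(1/1) = (0.7039/0.00151)^(1/1) = 466 kPa.

P = 466 kPa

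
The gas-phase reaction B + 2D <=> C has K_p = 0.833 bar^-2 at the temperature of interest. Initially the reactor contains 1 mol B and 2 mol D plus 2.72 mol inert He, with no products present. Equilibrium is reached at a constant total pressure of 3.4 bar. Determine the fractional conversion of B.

Basis: 1 mol B initially; let X = conversion of B. Extent ξ = X.
At extent ξ: n_B = 1 − X; n_D = 2 − 2X; n_C = X; n_I = 2.72 (inert).
n_T = Σnᵢ = 5.72 − 2X.
Mole fractions y_i = n_i/n_T; K_p = p_C / (p_B p_D^2) with p_i = y_i·P.
Equating to 0.833 bar^-2 and solving on 0 < X < 1: X = 0.377.

X = 0.377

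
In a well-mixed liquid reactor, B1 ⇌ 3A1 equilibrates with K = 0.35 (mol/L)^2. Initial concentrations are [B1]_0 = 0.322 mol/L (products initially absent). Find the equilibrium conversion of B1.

Let X = conversion of B1; extent ξ = 0.322·X mol/L.
Concentrations: [B1] = 0.322 − 0.322X; [A1] = 0.966X.
K = [A1]^3 / ([B1]).
Setting equal to 0.35 and solving for X on (0,1) gives X = 0.418.

X = 0.418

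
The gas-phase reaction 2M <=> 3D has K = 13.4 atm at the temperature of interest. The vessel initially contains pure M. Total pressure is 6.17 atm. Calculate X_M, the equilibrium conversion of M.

X = 0.550

Let X = conversion of M (basis 1 mol M); extent of reaction ξ = 0.5X.
At extent ξ: n_M = 1 − X; n_D = 1.5X.
Summing: n_T = 1 + 0.5X.
y_i = n_i/n_T, p_i = y_i·P. K = p_D^3 / (p_M^2).
Substituting and setting equal to 13.4 atm gives a polynomial in X; the root in (0,1) is X = 0.550.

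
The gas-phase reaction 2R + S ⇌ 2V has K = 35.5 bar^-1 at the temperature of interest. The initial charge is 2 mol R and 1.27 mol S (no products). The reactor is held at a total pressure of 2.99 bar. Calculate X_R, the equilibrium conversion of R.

X = 0.816

Basis: 2 mol R initially; let X = conversion of R. Extent ξ = X.
Mole table: n_R = 2 − 2X; n_S = 1.27 − X; n_V = 2X.
n_T = Σnᵢ = 3.27 − X.
y_i = n_i/n_T, p_i = y_i·P. K = p_V^2 / (p_R^2 p_S).
Equating to 35.5 bar^-1 and solving on 0 < X < 1: X = 0.816.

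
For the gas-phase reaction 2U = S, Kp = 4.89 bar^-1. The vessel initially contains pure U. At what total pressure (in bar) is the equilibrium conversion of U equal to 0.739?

P = 0.699 bar

Basis: 1 mol U initially; let X = conversion of U. Extent ξ = 0.5X.
Mole table: n_U = 1 − X; n_S = 0.5X.
Summing: n_T = 1 − 0.5X.
Kp = p_S / (p_U^2) with p_i = (n_i/n_T)·P.
At X = 0.739: the mole-fraction product g(X) = Π y_i^ν_i = 3.42. Since Kp = g(X)·P^{-1}, P = (g/Kp)^(1/1) = (3.42/4.89)^(1/1) = 0.699 bar.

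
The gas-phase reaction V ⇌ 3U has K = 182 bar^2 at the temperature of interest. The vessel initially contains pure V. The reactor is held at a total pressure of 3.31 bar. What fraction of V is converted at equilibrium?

Take 1 mol V as basis and let X be its fractional conversion, so ξ = X.
Mole table: n_V = 1 − X; n_U = 3X.
Summing: n_T = 1 + 2X.
y_i = n_i/n_T, p_i = y_i·P. K = p_U^3 / (p_V).
Setting this equal to 182 bar^2 and taking the physical root (0 < X < 1) gives X = 0.860.

X = 0.860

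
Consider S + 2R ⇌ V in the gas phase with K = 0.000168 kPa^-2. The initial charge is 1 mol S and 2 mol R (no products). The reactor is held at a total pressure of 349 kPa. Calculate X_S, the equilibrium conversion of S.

X = 0.723

Take 1 mol S as basis and let X be its fractional conversion, so ξ = X.
Species balance: n_S = 1 − X; n_R = 2 − 2X; n_V = X.
n_T = Σnᵢ = 3 − 2X.
Mole fractions y_i = n_i/n_T; K = p_V / (p_S p_R^2) with p_i = y_i·P.
Substituting and setting equal to 0.000168 kPa^-2 gives a polynomial in X; the root in (0,1) is X = 0.723.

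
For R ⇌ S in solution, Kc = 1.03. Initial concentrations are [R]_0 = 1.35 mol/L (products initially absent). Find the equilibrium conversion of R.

Let X = conversion of R; extent ξ = 1.35·X mol/L.
Concentrations: [R] = 1.35 − 1.35X; [S] = 1.35X.
Kc = [S] / ([R]).
Equating to 1.03: the physical root is X = 0.507.

X = 0.507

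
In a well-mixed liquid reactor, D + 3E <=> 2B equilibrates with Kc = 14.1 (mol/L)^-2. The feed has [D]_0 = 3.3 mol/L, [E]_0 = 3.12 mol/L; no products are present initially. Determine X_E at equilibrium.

X = 0.855

Let X = conversion of E; extent ξ = 3.12X/3 mol/L.
Concentrations: [D] = 3.3 − 1.04X; [E] = 3.12 − 3.12X; [B] = 2.08X.
Kc = [B]^2 / ([D] [E]^3).
Setting equal to 14.1 and solving for X on (0,1) gives X = 0.855.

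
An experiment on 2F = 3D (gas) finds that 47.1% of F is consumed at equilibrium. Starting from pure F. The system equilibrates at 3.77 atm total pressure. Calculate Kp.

Kp = 3.85 atm

Let X = conversion of F (basis 1 mol F); extent of reaction ξ = 0.5X.
Mole table: n_F = 1 − X; n_D = 1.5X.
Total moles n_T = 1 + 0.5X.
At X = 0.471: n_F = 0.529, n_D = 0.706, n_T = 1.24.
p_i = (n_i/n_T)·P. Kp = p_D^3 / (p_F^2) = 3.85 atm.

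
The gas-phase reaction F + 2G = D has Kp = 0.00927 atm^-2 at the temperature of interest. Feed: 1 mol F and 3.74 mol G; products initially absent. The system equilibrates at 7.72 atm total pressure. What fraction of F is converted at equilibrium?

Basis: 1 mol F initially; let X = conversion of F. Extent ξ = X.
At extent ξ: n_F = 1 − X; n_G = 3.74 − 2X; n_D = X.
Total moles n_T = 4.74 − 2X.
Mole fractions y_i = n_i/n_T; Kp = p_D / (p_F p_G^2) with p_i = y_i·P.
Equating to 0.00927 atm^-2 and solving on 0 < X < 1: X = 0.244.

X = 0.244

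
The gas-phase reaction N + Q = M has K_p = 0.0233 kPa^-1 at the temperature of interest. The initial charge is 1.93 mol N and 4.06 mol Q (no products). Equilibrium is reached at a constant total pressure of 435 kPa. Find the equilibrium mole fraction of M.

Take 1.93 mol N as basis and let X be its fractional conversion, so ξ = 1.93X.
Moles: n_N = 1.93 − 1.93X; n_Q = 4.06 − 1.93X; n_M = 1.93X.
Total moles n_T = 5.99 − 1.93X.
With p_i = (n_i/n_T)P, K_p = p_M / (p_N p_Q).
Equating to 0.0233 kPa^-1 and solving on 0 < X < 1: X = 0.849.
Then n_M = 1.64, n_T = 4.35, so y_M = 0.377.

y_M = 0.377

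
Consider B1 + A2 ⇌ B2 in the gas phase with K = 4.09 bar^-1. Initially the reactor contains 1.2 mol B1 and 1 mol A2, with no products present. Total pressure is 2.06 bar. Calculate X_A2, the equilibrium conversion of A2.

Let X = conversion of A2 (basis 1 mol A2); extent of reaction ξ = X.
Moles: n_B1 = 1.2 − X; n_A2 = 1 − X; n_B2 = X.
n_T = Σnᵢ = 2.2 − X.
y_i = n_i/n_T, p_i = y_i·P. K = p_B2 / (p_B1 p_A2).
Equating to 4.09 bar^-1 and solving on 0 < X < 1: X = 0.729.

X = 0.729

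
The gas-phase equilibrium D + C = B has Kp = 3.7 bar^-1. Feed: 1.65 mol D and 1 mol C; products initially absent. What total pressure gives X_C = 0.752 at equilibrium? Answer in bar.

Let X = conversion of C (basis 1 mol C); extent of reaction ξ = X.
Species balance: n_D = 1.65 − X; n_C = 1 − X; n_B = X.
Total moles n_T = 2.65 − X.
Kp = p_B / (p_D p_C) with p_i = (n_i/n_T)·P.
At X = 0.752: the mole-fraction product g(X) = Π y_i^ν_i = 6.409. Since Kp = g(X)·P^{-1}, P = (g/Kp)^(1/1) = (6.409/3.7)^(1/1) = 1.73 bar.

P = 1.73 bar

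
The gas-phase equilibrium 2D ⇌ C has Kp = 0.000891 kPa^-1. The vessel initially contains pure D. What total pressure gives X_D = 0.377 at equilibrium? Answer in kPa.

Let X = conversion of D (basis 1 mol D); extent of reaction ξ = 0.5X.
At extent ξ: n_D = 1 − X; n_C = 0.5X.
Total moles n_T = 1 − 0.5X.
Kp = p_C / (p_D^2) with p_i = (n_i/n_T)·P.
At X = 0.377: the mole-fraction product g(X) = Π y_i^ν_i = 0.3941. Since Kp = g(X)·P^{-1}, P = (g/Kp)^(1/1) = (0.3941/0.000891)^(1/1) = 442 kPa.

P = 442 kPa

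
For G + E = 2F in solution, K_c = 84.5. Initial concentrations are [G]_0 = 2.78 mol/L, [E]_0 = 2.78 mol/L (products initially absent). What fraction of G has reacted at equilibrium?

Let X = conversion of G; extent ξ = 2.78·X mol/L.
Concentrations: [G] = 2.78 − 2.78X; [E] = 2.78 − 2.78X; [F] = 5.56X.
K_c = [F]^2 / ([G] [E]).
Setting equal to 84.5 and solving for X on (0,1) gives X = 0.821.

X = 0.821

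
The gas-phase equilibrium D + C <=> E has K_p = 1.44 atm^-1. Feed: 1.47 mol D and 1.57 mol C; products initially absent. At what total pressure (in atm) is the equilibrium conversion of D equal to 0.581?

P = 2.94 atm

Let X = conversion of D (basis 1.47 mol D); extent of reaction ξ = 1.47X.
Species balance: n_D = 1.47 − 1.47X; n_C = 1.57 − 1.47X; n_E = 1.47X.
n_T = Σnᵢ = 3.04 − 1.47X.
K_p = p_E / (p_D p_C) with p_i = (n_i/n_T)·P.
At X = 0.581: the mole-fraction product g(X) = Π y_i^ν_i = 4.234. Since K_p = g(X)·P^{-1}, P = (g/K_p)^(1/1) = (4.234/1.44)^(1/1) = 2.94 atm.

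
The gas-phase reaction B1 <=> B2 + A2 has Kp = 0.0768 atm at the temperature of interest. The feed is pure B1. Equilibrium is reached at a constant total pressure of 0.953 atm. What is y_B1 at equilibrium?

Take 1 mol B1 as basis and let X be its fractional conversion, so ξ = X.
Species balance: n_B1 = 1 − X; n_B2 = X; n_A2 = X.
n_T = Σnᵢ = 1 + X.
With p_i = (n_i/n_T)P, Kp = p_B2 p_A2 / (p_B1).
Equating to 0.0768 atm and solving on 0 < X < 1: X = 0.273.
Then n_B1 = 0.727, n_T = 1.27, so y_B1 = 0.571.

y_B1 = 0.571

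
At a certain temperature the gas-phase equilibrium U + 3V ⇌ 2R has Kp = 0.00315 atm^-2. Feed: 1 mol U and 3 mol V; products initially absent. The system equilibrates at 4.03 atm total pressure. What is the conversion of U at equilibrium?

Let X = conversion of U (basis 1 mol U); extent of reaction ξ = X.
Moles: n_U = 1 − X; n_V = 3 − 3X; n_R = 2X.
Total moles n_T = 4 − 2X.
y_i = n_i/n_T, p_i = y_i·P. Kp = p_R^2 / (p_U p_V^3).
Equating to 0.00315 atm^-2 and solving on 0 < X < 1: X = 0.121.

X = 0.121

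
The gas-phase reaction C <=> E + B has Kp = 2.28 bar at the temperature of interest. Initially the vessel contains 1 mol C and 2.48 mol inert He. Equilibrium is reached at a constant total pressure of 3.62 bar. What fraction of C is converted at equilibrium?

X = 0.776

Basis: 1 mol C initially; let X = conversion of C. Extent ξ = X.
Mole table: n_C = 1 − X; n_E = X; n_B = X; n_I = 2.48 (inert).
Total moles n_T = 3.48 + X.
Mole fractions y_i = n_i/n_T; Kp = p_E p_B / (p_C) with p_i = y_i·P.
Substituting and setting equal to 2.28 bar gives a polynomial in X; the root in (0,1) is X = 0.776.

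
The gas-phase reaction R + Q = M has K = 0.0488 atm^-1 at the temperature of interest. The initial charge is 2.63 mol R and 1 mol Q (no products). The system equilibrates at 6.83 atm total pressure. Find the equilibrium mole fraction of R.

y_R = 0.709

Let X = conversion of Q (basis 1 mol Q); extent of reaction ξ = X.
Species balance: n_R = 2.63 − X; n_Q = 1 − X; n_M = X.
n_T = Σnᵢ = 3.63 − X.
y_i = n_i/n_T, p_i = y_i·P. K = p_M / (p_R p_Q).
Setting this equal to 0.0488 atm^-1 and taking the physical root (0 < X < 1) gives X = 0.191.
Then n_R = 2.44, n_T = 3.44, so y_R = 0.709.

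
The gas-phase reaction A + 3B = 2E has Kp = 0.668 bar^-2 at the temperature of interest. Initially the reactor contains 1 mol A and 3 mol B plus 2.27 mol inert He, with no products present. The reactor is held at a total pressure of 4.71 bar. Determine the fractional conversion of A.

X = 0.491

Let X = conversion of A (basis 1 mol A); extent of reaction ξ = X.
Mole table: n_A = 1 − X; n_B = 3 − 3X; n_E = 2X; n_I = 2.27 (inert).
Total moles n_T = 6.27 − 2X.
y_i = n_i/n_T, p_i = y_i·P. Kp = p_E^2 / (p_A p_B^3).
Substituting and setting equal to 0.668 bar^-2 gives a polynomial in X; the root in (0,1) is X = 0.491.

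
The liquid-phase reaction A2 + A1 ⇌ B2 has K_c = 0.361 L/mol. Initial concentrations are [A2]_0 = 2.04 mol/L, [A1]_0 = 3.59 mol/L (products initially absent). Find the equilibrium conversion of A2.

X = 0.484

Let X = conversion of A2; extent ξ = 2.04·X mol/L.
Concentrations: [A2] = 2.04 − 2.04X; [A1] = 3.59 − 2.04X; [B2] = 2.04X.
K_c = [B2] / ([A2] [A1]).
Setting equal to 0.361 and solving for X on (0,1) gives X = 0.484.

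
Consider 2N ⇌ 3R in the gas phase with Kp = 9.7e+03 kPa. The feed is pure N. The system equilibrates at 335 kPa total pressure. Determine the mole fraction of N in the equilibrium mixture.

Let X = conversion of N (basis 1 mol N); extent of reaction ξ = 0.5X.
Moles: n_N = 1 − X; n_R = 1.5X.
Summing: n_T = 1 + 0.5X.
Mole fractions y_i = n_i/n_T; Kp = p_R^3 / (p_N^2) with p_i = y_i·P.
This yields a degree-3 equation in X; solving on (0,1), X = 0.795.
Then n_N = 0.205, n_T = 1.4, so y_N = 0.147.

y_N = 0.147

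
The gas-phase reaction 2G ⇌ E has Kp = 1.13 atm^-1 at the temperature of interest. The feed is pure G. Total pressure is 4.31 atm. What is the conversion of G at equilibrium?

X = 0.779

Basis: 1 mol G initially; let X = conversion of G. Extent ξ = 0.5X.
Mole table: n_G = 1 − X; n_E = 0.5X.
n_T = Σnᵢ = 1 − 0.5X.
Mole fractions y_i = n_i/n_T; Kp = p_E / (p_G^2) with p_i = y_i·P.
Substituting and setting equal to 1.13 atm^-1 gives a polynomial in X; the root in (0,1) is X = 0.779.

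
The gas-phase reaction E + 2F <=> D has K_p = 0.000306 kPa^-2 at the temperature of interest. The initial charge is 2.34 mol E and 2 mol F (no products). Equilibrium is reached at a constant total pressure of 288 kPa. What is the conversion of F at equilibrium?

Basis: 2 mol F initially; let X = conversion of F. Extent ξ = X.
Species balance: n_E = 2.34 − X; n_F = 2 − 2X; n_D = X.
Total moles n_T = 4.34 − 2X.
Mole fractions y_i = n_i/n_T; K_p = p_D / (p_E p_F^2) with p_i = y_i·P.
Setting this equal to 0.000306 kPa^-2 and taking the physical root (0 < X < 1) gives X = 0.804.

X = 0.804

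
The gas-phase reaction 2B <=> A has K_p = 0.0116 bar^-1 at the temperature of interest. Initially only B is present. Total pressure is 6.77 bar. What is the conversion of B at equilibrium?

X = 0.128

Take 1 mol B as basis and let X be its fractional conversion, so ξ = 0.5X.
Species balance: n_B = 1 − X; n_A = 0.5X.
n_T = Σnᵢ = 1 − 0.5X.
Mole fractions y_i = n_i/n_T; K_p = p_A / (p_B^2) with p_i = y_i·P.
Equating to 0.0116 bar^-1 and solving on 0 < X < 1: X = 0.128.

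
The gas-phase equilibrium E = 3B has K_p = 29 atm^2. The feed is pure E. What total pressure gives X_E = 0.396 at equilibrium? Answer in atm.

Take 1 mol E as basis and let X be its fractional conversion, so ξ = X.
Mole table: n_E = 1 − X; n_B = 3X.
n_T = Σnᵢ = 1 + 2X.
K_p = p_B^3 / (p_E) with p_i = (n_i/n_T)·P.
At X = 0.396: the mole-fraction product g(X) = Π y_i^ν_i = 0.8644. Since K_p = g(X)·P^{2}, P = (K_p/g)^(1/2) = (29/0.8644)^(1/2) = 5.79 atm.

P = 5.79 atm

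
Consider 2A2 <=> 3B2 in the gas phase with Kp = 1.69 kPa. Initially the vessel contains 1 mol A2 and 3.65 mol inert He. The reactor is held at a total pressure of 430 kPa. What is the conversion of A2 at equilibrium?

Let X = conversion of A2 (basis 1 mol A2); extent of reaction ξ = 0.5X.
Moles: n_A2 = 1 − X; n_B2 = 1.5X; n_I = 3.65 (inert).
Summing: n_T = 4.65 + 0.5X.
y_i = n_i/n_T, p_i = y_i·P. Kp = p_B2^3 / (p_A2^2).
This yields a degree-3 equation in X; solving on (0,1), X = 0.158.

X = 0.158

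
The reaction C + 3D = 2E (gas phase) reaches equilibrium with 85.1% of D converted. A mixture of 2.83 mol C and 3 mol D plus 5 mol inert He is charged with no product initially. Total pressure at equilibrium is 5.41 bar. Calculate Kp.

Kp = 46.7 bar^-2

Let X = conversion of D (basis 3 mol D); extent of reaction ξ = X.
Moles: n_C = 2.83 − X; n_D = 3 − 3X; n_E = 2X; n_I = 5 (inert).
n_T = Σnᵢ = 10.8 − 2X.
At X = 0.851: n_C = 1.98, n_D = 0.447, n_E = 1.7, n_T = 9.13.
p_i = (n_i/n_T)·P. Kp = p_E^2 / (p_C p_D^3) = 46.7 bar^-2.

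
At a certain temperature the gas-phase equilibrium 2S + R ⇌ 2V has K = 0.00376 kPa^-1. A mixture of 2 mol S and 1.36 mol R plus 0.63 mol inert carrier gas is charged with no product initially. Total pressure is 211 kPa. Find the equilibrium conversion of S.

Basis: 2 mol S initially; let X = conversion of S. Extent ξ = X.
Species balance: n_S = 2 − 2X; n_R = 1.36 − X; n_V = 2X; n_I = 0.63 (inert).
Total moles n_T = 3.99 − X.
y_i = n_i/n_T, p_i = y_i·P. K = p_V^2 / (p_S^2 p_R).
Equating to 0.00376 kPa^-1 and solving on 0 < X < 1: X = 0.322.

X = 0.322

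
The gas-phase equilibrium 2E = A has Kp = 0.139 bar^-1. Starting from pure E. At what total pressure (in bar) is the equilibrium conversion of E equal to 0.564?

Basis: 1 mol E initially; let X = conversion of E. Extent ξ = 0.5X.
Species balance: n_E = 1 − X; n_A = 0.5X.
Total moles n_T = 1 − 0.5X.
Kp = p_A / (p_E^2) with p_i = (n_i/n_T)·P.
At X = 0.564: the mole-fraction product g(X) = Π y_i^ν_i = 1.065. Since Kp = g(X)·P^{-1}, P = (g/Kp)^(1/1) = (1.065/0.139)^(1/1) = 7.66 bar.

P = 7.66 bar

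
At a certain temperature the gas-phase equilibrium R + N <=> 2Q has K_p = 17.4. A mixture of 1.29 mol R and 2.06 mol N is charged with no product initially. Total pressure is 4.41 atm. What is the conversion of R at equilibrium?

Let X = conversion of R (basis 1.29 mol R); extent of reaction ξ = 1.29X.
Moles: n_R = 1.29 − 1.29X; n_N = 2.06 − 1.29X; n_Q = 2.58X.
n_T stays at 3.35 (no change in mole number).
Mole fractions y_i = n_i/n_T; K_p = p_Q^2 / (p_R p_N) with p_i = y_i·P.
This yields a degree-2 equation in X; solving on (0,1), X = 0.809.

X = 0.809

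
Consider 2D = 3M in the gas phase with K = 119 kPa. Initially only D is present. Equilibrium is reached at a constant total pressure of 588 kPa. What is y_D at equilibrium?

Take 1 mol D as basis and let X be its fractional conversion, so ξ = 0.5X.
Species balance: n_D = 1 − X; n_M = 1.5X.
Summing: n_T = 1 + 0.5X.
y_i = n_i/n_T, p_i = y_i·P. K = p_M^3 / (p_D^2).
Equating to 119 kPa and solving on 0 < X < 1: X = 0.318.
Then n_D = 0.682, n_T = 1.16, so y_D = 0.588.

y_D = 0.588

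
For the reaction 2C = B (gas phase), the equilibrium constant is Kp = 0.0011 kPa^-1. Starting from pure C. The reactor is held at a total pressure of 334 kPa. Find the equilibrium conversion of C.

Let X = conversion of C (basis 1 mol C); extent of reaction ξ = 0.5X.
At extent ξ: n_C = 1 − X; n_B = 0.5X.
n_T = Σnᵢ = 1 − 0.5X.
With p_i = (n_i/n_T)P, Kp = p_B / (p_C^2).
Setting this equal to 0.0011 kPa^-1 and taking the physical root (0 < X < 1) gives X = 0.364.

X = 0.364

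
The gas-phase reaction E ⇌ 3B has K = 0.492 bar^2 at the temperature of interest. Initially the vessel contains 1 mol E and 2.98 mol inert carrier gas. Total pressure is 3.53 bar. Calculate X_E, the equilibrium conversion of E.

X = 0.279

Take 1 mol E as basis and let X be its fractional conversion, so ξ = X.
Moles: n_E = 1 − X; n_B = 3X; n_I = 2.98 (inert).
Summing: n_T = 3.98 + 2X.
Mole fractions y_i = n_i/n_T; K = p_B^3 / (p_E) with p_i = y_i·P.
Setting this equal to 0.492 bar^2 and taking the physical root (0 < X < 1) gives X = 0.279.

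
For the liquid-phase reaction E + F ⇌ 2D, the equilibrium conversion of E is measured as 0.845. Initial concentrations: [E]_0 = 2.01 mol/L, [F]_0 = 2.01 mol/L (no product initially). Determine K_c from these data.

K_c = 119

Let X = conversion of E.
Concentrations: [E] = 2.01 − 2.01X; [F] = 2.01 − 2.01X; [D] = 4.02X.
At X = 0.845: [E] = 0.312, [F] = 0.312, [D] = 3.4.
K_c = [D]^2 / ([E] [F]) = 119.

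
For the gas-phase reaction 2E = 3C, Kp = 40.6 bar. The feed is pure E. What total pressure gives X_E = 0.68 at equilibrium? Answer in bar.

P = 5.25 bar

Basis: 1 mol E initially; let X = conversion of E. Extent ξ = 0.5X.
At extent ξ: n_E = 1 − X; n_C = 1.5X.
Summing: n_T = 1 + 0.5X.
Kp = p_C^3 / (p_E^2) with p_i = (n_i/n_T)·P.
At X = 0.68: the mole-fraction product g(X) = Π y_i^ν_i = 7.734. Since Kp = g(X)·P^{1}, P = (Kp/g)^(1/1) = (40.6/7.734)^(1/1) = 5.25 bar.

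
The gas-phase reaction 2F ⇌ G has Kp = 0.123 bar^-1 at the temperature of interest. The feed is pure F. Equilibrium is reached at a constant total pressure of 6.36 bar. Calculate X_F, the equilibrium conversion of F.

X = 0.508

Let X = conversion of F (basis 1 mol F); extent of reaction ξ = 0.5X.
Moles: n_F = 1 − X; n_G = 0.5X.
n_T = Σnᵢ = 1 − 0.5X.
y_i = n_i/n_T, p_i = y_i·P. Kp = p_G / (p_F^2).
Equating to 0.123 bar^-1 and solving on 0 < X < 1: X = 0.508.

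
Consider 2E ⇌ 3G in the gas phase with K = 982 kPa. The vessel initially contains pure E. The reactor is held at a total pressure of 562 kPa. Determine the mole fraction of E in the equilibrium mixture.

Let X = conversion of E (basis 1 mol E); extent of reaction ξ = 0.5X.
Mole table: n_E = 1 − X; n_G = 1.5X.
n_T = Σnᵢ = 1 + 0.5X.
y_i = n_i/n_T, p_i = y_i·P. K = p_G^3 / (p_E^2).
Substituting and setting equal to 982 kPa gives a polynomial in X; the root in (0,1) is X = 0.527.
Then n_E = 0.473, n_T = 1.26, so y_E = 0.374.

y_E = 0.374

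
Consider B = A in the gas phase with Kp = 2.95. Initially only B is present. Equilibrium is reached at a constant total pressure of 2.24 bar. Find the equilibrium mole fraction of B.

Let X = conversion of B (basis 1 mol B); extent of reaction ξ = X.
Moles: n_B = 1 − X; n_A = X.
Since Δν = 0, n_T = 1 throughout.
Mole fractions y_i = n_i/n_T; Kp = p_A / (p_B) with p_i = y_i·P.
This yields a degree-1 equation in X; solving on (0,1), X = 0.747.
Then n_B = 0.253, n_T = 1, so y_B = 0.253.

y_B = 0.253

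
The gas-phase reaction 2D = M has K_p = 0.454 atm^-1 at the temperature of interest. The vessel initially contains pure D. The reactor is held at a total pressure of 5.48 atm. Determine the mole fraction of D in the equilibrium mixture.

Basis: 1 mol D initially; let X = conversion of D. Extent ξ = 0.5X.
At extent ξ: n_D = 1 − X; n_M = 0.5X.
n_T = Σnᵢ = 1 − 0.5X.
y_i = n_i/n_T, p_i = y_i·P. K_p = p_M / (p_D^2).
Substituting and setting equal to 0.454 atm^-1 gives a polynomial in X; the root in (0,1) is X = 0.698.
Then n_D = 0.302, n_T = 0.651, so y_D = 0.464.

y_D = 0.464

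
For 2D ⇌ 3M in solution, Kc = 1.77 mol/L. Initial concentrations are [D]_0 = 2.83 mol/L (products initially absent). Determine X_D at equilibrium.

Let X = conversion of D; extent ξ = 2.83X/2 mol/L.
Concentrations: [D] = 2.83 − 2.83X; [M] = 4.25X.
Kc = [M]^3 / ([D]^2).
Equating to 1.77 mol/L: the physical root is X = 0.404.

X = 0.404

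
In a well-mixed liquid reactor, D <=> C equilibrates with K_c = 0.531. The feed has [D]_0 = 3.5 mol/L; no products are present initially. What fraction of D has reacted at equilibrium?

X = 0.347

Let X = conversion of D; extent ξ = 3.5·X mol/L.
Concentrations: [D] = 3.5 − 3.5X; [C] = 3.5X.
K_c = [C] / ([D]).
Solving K_c = 0.531 for X ∈ (0,1): X = 0.347.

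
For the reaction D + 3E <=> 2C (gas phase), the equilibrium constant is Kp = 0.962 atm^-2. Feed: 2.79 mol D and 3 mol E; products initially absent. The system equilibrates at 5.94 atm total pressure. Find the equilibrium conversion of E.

X = 0.725

Take 3 mol E as basis and let X be its fractional conversion, so ξ = X.
Moles: n_D = 2.79 − X; n_E = 3 − 3X; n_C = 2X.
Summing: n_T = 5.79 − 2X.
y_i = n_i/n_T, p_i = y_i·P. Kp = p_C^2 / (p_D p_E^3).
Setting this equal to 0.962 atm^-2 and taking the physical root (0 < X < 1) gives X = 0.725.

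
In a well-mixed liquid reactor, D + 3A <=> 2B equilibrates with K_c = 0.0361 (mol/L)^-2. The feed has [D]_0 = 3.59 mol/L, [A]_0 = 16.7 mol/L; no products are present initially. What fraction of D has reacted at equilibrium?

Let X = conversion of D; extent ξ = 3.59·X mol/L.
Concentrations: [D] = 3.59 − 3.59X; [A] = 16.7 − 10.8X; [B] = 7.18X.
K_c = [B]^2 / ([D] [A]^3).
This equals 0.0361 at X = 0.717 (the root in 0 < X < 1).

X = 0.717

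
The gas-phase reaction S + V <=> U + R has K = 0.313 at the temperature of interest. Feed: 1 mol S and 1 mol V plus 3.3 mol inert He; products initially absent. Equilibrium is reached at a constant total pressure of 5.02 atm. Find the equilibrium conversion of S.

Basis: 1 mol S initially; let X = conversion of S. Extent ξ = X.
Mole table: n_S = 1 − X; n_V = 1 − X; n_U = X; n_R = X; n_I = 3.3 (inert).
Since Δν = 0, n_T = 5.3 throughout.
Mole fractions y_i = n_i/n_T; K = p_U p_R / (p_S p_V) with p_i = y_i·P.
This yields a degree-2 equation in X; solving on (0,1), X = 0.359.

X = 0.359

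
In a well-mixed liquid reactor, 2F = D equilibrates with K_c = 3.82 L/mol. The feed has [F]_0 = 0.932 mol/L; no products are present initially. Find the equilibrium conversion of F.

X = 0.689

Let X = conversion of F; extent ξ = 0.932X/2 mol/L.
Concentrations: [F] = 0.932 − 0.932X; [D] = 0.466X.
K_c = [D] / ([F]^2).
Solving K_c = 3.82 for X ∈ (0,1): X = 0.689.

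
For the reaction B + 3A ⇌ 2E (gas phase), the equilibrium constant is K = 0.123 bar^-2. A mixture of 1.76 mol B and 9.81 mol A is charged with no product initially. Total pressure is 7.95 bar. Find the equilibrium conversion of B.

Let X = conversion of B (basis 1.76 mol B); extent of reaction ξ = 1.76X.
At extent ξ: n_B = 1.76 − 1.76X; n_A = 9.81 − 5.28X; n_E = 3.52X.
n_T = Σnᵢ = 11.6 − 3.52X.
y_i = n_i/n_T, p_i = y_i·P. K = p_E^2 / (p_B p_A^3).
Substituting and setting equal to 0.123 bar^-2 gives a polynomial in X; the root in (0,1) is X = 0.774.

X = 0.774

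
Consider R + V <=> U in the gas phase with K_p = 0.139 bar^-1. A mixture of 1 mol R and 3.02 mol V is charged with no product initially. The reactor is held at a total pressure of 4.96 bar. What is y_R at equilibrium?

y_R = 0.181

Take 1 mol R as basis and let X be its fractional conversion, so ξ = X.
Moles: n_R = 1 − X; n_V = 3.02 − X; n_U = X.
n_T = Σnᵢ = 4.02 − X.
Mole fractions y_i = n_i/n_T; K_p = p_U / (p_R p_V) with p_i = y_i·P.
Equating to 0.139 bar^-1 and solving on 0 < X < 1: X = 0.334.
Then n_R = 0.666, n_T = 3.69, so y_R = 0.181.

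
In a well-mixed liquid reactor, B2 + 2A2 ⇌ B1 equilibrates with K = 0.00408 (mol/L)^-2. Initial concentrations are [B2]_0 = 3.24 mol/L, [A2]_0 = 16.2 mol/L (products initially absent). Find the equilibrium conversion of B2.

X = 0.425

Let X = conversion of B2; extent ξ = 3.24·X mol/L.
Concentrations: [B2] = 3.24 − 3.24X; [A2] = 16.2 − 6.48X; [B1] = 3.24X.
K = [B1] / ([B2] [A2]^2).
Equating to 0.00408 (mol/L)^-2: the physical root is X = 0.425.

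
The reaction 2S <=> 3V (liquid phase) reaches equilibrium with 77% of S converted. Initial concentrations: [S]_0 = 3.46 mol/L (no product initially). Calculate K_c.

K_c = 101 mol/L

Let X = conversion of S.
Concentrations: [S] = 3.46 − 3.46X; [V] = 5.19X.
At X = 0.77: [S] = 0.796, [V] = 4.
K_c = [V]^3 / ([S]^2) = 101 mol/L.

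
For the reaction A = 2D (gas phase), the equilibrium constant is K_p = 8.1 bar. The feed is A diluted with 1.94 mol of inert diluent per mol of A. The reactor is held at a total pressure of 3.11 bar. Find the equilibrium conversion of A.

Basis: 1 mol A initially; let X = conversion of A. Extent ξ = X.
Species balance: n_A = 1 − X; n_D = 2X; n_I = 1.94 (inert).
Total moles n_T = 2.94 + X.
y_i = n_i/n_T, p_i = y_i·P. K_p = p_D^2 / (p_A).
Equating to 8.1 bar and solving on 0 < X < 1: X = 0.760.

X = 0.760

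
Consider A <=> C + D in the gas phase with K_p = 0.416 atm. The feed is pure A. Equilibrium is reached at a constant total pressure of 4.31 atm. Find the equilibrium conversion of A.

X = 0.297

Basis: 1 mol A initially; let X = conversion of A. Extent ξ = X.
Mole table: n_A = 1 − X; n_C = X; n_D = X.
Summing: n_T = 1 + X.
With p_i = (n_i/n_T)P, K_p = p_C p_D / (p_A).
This yields a degree-2 equation in X; solving on (0,1), X = 0.297.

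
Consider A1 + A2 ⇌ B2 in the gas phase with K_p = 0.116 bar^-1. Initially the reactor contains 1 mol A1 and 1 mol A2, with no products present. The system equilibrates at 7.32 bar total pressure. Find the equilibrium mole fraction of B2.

Basis: 1 mol A1 initially; let X = conversion of A1. Extent ξ = X.
Species balance: n_A1 = 1 − X; n_A2 = 1 − X; n_B2 = X.
Summing: n_T = 2 − X.
Mole fractions y_i = n_i/n_T; K_p = p_B2 / (p_A1 p_A2) with p_i = y_i·P.
Substituting and setting equal to 0.116 bar^-1 gives a polynomial in X; the root in (0,1) is X = 0.265.
Then n_B2 = 0.265, n_T = 1.74, so y_B2 = 0.152.

y_B2 = 0.152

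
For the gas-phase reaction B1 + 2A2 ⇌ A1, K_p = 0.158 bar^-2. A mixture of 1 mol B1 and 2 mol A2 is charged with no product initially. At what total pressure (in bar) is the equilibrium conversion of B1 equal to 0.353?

P = 3.29 bar

Basis: 1 mol B1 initially; let X = conversion of B1. Extent ξ = X.
Mole table: n_B1 = 1 − X; n_A2 = 2 − 2X; n_A1 = X.
Summing: n_T = 3 − 2X.
K_p = p_A1 / (p_B1 p_A2^2) with p_i = (n_i/n_T)·P.
At X = 0.353: the mole-fraction product g(X) = Π y_i^ν_i = 1.715. Since K_p = g(X)·P^{-2}, P = (g/K_p)^(1/2) = (1.715/0.158)^(1/2) = 3.29 bar.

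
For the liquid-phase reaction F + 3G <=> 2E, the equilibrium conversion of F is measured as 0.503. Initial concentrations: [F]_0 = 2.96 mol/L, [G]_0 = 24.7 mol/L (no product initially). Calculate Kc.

Kc = 0.000728 (mol/L)^-2

Let X = conversion of F.
Concentrations: [F] = 2.96 − 2.96X; [G] = 24.7 − 8.88X; [E] = 5.92X.
At X = 0.503: [F] = 1.47, [G] = 20.2, [E] = 2.98.
Kc = [E]^2 / ([F] [G]^3) = 0.000728 (mol/L)^-2.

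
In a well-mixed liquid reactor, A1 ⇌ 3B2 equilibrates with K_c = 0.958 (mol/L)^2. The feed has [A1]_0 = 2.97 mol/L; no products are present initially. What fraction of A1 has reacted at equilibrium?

Let X = conversion of A1; extent ξ = 2.97·X mol/L.
Concentrations: [A1] = 2.97 − 2.97X; [B2] = 8.91X.
K_c = [B2]^3 / ([A1]).
Equating to 0.958 (mol/L)^2: the physical root is X = 0.151.

X = 0.151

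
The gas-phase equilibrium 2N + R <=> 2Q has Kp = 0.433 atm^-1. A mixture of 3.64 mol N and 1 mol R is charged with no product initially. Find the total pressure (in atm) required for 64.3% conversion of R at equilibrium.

Basis: 1 mol R initially; let X = conversion of R. Extent ξ = X.
Mole table: n_N = 3.64 − 2X; n_R = 1 − X; n_Q = 2X.
Summing: n_T = 4.64 − X.
Kp = p_Q^2 / (p_N^2 p_R) with p_i = (n_i/n_T)·P.
At X = 0.643: the mole-fraction product g(X) = Π y_i^ν_i = 3.341. Since Kp = g(X)·P^{-1}, P = (g/Kp)^(1/1) = (3.341/0.433)^(1/1) = 7.72 atm.

P = 7.72 atm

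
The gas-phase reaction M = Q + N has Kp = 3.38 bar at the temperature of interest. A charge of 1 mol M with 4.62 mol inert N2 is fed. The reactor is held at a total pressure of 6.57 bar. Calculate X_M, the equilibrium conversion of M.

Let X = conversion of M (basis 1 mol M); extent of reaction ξ = X.
Moles: n_M = 1 − X; n_Q = X; n_N = X; n_I = 4.62 (inert).
Summing: n_T = 5.62 + X.
With p_i = (n_i/n_T)P, Kp = p_Q p_N / (p_M).
Setting this equal to 3.38 bar and taking the physical root (0 < X < 1) gives X = 0.804.

X = 0.804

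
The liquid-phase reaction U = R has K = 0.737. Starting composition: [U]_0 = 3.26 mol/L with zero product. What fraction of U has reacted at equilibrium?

Let X = conversion of U; extent ξ = 3.26·X mol/L.
Concentrations: [U] = 3.26 − 3.26X; [R] = 3.26X.
K = [R] / ([U]).
This equals 0.737 at X = 0.424 (the root in 0 < X < 1).

X = 0.424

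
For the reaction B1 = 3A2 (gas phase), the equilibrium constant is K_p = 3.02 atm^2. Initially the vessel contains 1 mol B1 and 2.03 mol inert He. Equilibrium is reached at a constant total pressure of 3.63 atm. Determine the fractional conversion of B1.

X = 0.419

Basis: 1 mol B1 initially; let X = conversion of B1. Extent ξ = X.
At extent ξ: n_B1 = 1 − X; n_A2 = 3X; n_I = 2.03 (inert).
Summing: n_T = 3.03 + 2X.
y_i = n_i/n_T, p_i = y_i·P. K_p = p_A2^3 / (p_B1).
This yields a degree-3 equation in X; solving on (0,1), X = 0.419.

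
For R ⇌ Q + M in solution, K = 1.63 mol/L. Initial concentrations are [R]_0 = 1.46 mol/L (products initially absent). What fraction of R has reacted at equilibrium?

Let X = conversion of R; extent ξ = 1.46·X mol/L.
Concentrations: [R] = 1.46 − 1.46X; [Q] = 1.46X; [M] = 1.46X.
K = [Q] [M] / ([R]).
Equating to 1.63 mol/L: the physical root is X = 0.637.

X = 0.637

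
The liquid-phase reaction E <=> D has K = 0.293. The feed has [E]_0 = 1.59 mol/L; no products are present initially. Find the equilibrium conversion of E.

X = 0.227

Let X = conversion of E; extent ξ = 1.59·X mol/L.
Concentrations: [E] = 1.59 − 1.59X; [D] = 1.59X.
K = [D] / ([E]).
This equals 0.293 at X = 0.227 (the root in 0 < X < 1).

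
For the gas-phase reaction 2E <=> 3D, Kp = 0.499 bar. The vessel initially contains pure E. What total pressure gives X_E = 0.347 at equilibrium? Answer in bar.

P = 1.77 bar

Take 1 mol E as basis and let X be its fractional conversion, so ξ = 0.5X.
Species balance: n_E = 1 − X; n_D = 1.5X.
Summing: n_T = 1 + 0.5X.
Kp = p_D^3 / (p_E^2) with p_i = (n_i/n_T)·P.
At X = 0.347: the mole-fraction product g(X) = Π y_i^ν_i = 0.2818. Since Kp = g(X)·P^{1}, P = (Kp/g)^(1/1) = (0.499/0.2818)^(1/1) = 1.77 bar.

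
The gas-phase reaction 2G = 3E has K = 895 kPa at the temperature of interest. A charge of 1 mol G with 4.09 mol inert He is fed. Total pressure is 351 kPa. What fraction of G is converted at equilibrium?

X = 0.707

Basis: 1 mol G initially; let X = conversion of G. Extent ξ = 0.5X.
Moles: n_G = 1 − X; n_E = 1.5X; n_I = 4.09 (inert).
n_T = Σnᵢ = 5.09 + 0.5X.
Mole fractions y_i = n_i/n_T; K = p_E^3 / (p_G^2) with p_i = y_i·P.
Equating to 895 kPa and solving on 0 < X < 1: X = 0.707.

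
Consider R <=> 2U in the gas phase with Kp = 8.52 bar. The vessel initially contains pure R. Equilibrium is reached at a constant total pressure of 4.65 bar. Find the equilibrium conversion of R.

X = 0.560

Take 1 mol R as basis and let X be its fractional conversion, so ξ = X.
Mole table: n_R = 1 − X; n_U = 2X.
Summing: n_T = 1 + X.
y_i = n_i/n_T, p_i = y_i·P. Kp = p_U^2 / (p_R).
This yields a degree-2 equation in X; solving on (0,1), X = 0.560.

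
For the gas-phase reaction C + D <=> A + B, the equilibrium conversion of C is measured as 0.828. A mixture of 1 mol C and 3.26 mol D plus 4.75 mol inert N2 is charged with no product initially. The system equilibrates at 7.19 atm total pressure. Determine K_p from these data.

Basis: 1 mol C initially; let X = conversion of C. Extent ξ = X.
At extent ξ: n_C = 1 − X; n_D = 3.26 − X; n_A = X; n_B = X; n_I = 4.75 (inert).
Since Δν = 0, n_T = 9.01 throughout.
At X = 0.828: n_C = 0.172, n_D = 2.43, n_A = 0.828, n_B = 0.828, n_T = 9.01.
p_i = (n_i/n_T)·P. K_p = p_A p_B / (p_C p_D) = 1.64.

K_p = 1.64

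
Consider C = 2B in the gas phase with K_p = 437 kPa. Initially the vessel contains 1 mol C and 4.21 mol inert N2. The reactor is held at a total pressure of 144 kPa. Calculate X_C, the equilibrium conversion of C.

X = 0.845

Basis: 1 mol C initially; let X = conversion of C. Extent ξ = X.
At extent ξ: n_C = 1 − X; n_B = 2X; n_I = 4.21 (inert).
n_T = Σnᵢ = 5.21 + X.
Mole fractions y_i = n_i/n_T; K_p = p_B^2 / (p_C) with p_i = y_i·P.
Substituting and setting equal to 437 kPa gives a polynomial in X; the root in (0,1) is X = 0.845.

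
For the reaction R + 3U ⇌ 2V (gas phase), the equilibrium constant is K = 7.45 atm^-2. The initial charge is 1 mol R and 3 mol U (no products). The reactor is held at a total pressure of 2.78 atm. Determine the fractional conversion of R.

X = 0.697

Take 1 mol R as basis and let X be its fractional conversion, so ξ = X.
Species balance: n_R = 1 − X; n_U = 3 − 3X; n_V = 2X.
Total moles n_T = 4 − 2X.
With p_i = (n_i/n_T)P, K = p_V^2 / (p_R p_U^3).
This yields a degree-4 equation in X; solving on (0,1), X = 0.697.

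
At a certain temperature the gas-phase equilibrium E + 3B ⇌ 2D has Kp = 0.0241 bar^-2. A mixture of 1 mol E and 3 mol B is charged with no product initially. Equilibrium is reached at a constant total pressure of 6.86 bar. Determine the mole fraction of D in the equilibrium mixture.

y_D = 0.214

Basis: 1 mol E initially; let X = conversion of E. Extent ξ = X.
Species balance: n_E = 1 − X; n_B = 3 − 3X; n_D = 2X.
Total moles n_T = 4 − 2X.
y_i = n_i/n_T, p_i = y_i·P. Kp = p_D^2 / (p_E p_B^3).
Equating to 0.0241 bar^-2 and solving on 0 < X < 1: X = 0.352.
Then n_D = 0.705, n_T = 3.3, so y_D = 0.214.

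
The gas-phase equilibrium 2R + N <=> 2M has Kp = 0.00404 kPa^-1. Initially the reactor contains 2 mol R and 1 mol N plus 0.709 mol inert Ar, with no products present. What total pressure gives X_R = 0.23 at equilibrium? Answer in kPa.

P = 99.8 kPa

Let X = conversion of R (basis 2 mol R); extent of reaction ξ = X.
Species balance: n_R = 2 − 2X; n_N = 1 − X; n_M = 2X; n_I = 0.709 (inert).
Summing: n_T = 3.71 − X.
Kp = p_M^2 / (p_R^2 p_N) with p_i = (n_i/n_T)·P.
At X = 0.23: the mole-fraction product g(X) = Π y_i^ν_i = 0.4031. Since Kp = g(X)·P^{-1}, P = (g/Kp)^(1/1) = (0.4031/0.00404)^(1/1) = 99.8 kPa.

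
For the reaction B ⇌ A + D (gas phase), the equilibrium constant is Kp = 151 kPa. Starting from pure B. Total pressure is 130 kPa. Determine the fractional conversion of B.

Basis: 1 mol B initially; let X = conversion of B. Extent ξ = X.
Moles: n_B = 1 − X; n_A = X; n_D = X.
Summing: n_T = 1 + X.
Mole fractions y_i = n_i/n_T; Kp = p_A p_D / (p_B) with p_i = y_i·P.
Setting this equal to 151 kPa and taking the physical root (0 < X < 1) gives X = 0.733.

X = 0.733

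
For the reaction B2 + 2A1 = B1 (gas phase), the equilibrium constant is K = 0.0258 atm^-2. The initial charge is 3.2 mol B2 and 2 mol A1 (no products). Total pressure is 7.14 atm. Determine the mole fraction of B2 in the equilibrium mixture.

y_B2 = 0.632

Let X = conversion of A1 (basis 2 mol A1); extent of reaction ξ = X.
Species balance: n_B2 = 3.2 − X; n_A1 = 2 − 2X; n_B1 = X.
Total moles n_T = 5.2 − 2X.
With p_i = (n_i/n_T)P, K = p_B1 / (p_B2 p_A1^2).
This yields a degree-3 equation in X; solving on (0,1), X = 0.329.
Then n_B2 = 2.87, n_T = 4.54, so y_B2 = 0.632.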